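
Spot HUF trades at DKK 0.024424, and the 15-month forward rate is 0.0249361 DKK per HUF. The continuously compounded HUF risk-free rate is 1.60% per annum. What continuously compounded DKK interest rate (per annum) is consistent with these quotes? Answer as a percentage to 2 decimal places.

T = 15/12 years.
By CIP, F/S equals the DKK-to-HUF growth ratio: 0.0249361/0.024424 = 1.0209671.
The HUF side grows by e^(0.0160×15/12) = 1.0202013.
Hence g_DKK = 1.041592.
r = ln(1.041592)/(15/12) = 0.032600 → 3.26%.

3.26%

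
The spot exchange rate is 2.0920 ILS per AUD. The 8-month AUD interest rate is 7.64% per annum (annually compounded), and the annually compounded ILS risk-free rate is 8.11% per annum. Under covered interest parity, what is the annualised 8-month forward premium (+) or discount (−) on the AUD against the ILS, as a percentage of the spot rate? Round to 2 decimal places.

+0.44%

T = 8/12 years.
CIP forward (ILS per AUD) = 2.092 × 1.053361/1.0503059 = 2.0980852.
(F − S)/S ÷ T = (2.0980852 − 2.092)/2.092/(8/12) = 0.004363 → 0.44%.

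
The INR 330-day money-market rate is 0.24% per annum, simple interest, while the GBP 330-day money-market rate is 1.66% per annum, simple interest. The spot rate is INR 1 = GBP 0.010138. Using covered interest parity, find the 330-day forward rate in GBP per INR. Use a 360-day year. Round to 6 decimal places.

T = 330/360 years.
Growth of 1 GBP over T: 1 + 0.0166×330/360 = 1.0152167.
Growth of 1 INR over T: 1 + 0.0024×330/360 = 1.002200.
So F = 0.010138 × 1.0152167 / 1.002200 = 0.01026967 (GBP/INR).

0.010270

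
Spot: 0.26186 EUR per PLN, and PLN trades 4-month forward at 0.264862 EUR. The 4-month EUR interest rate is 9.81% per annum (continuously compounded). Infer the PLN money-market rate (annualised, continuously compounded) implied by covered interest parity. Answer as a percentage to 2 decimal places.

6.39%

T = 4/12 years.
F/S = 0.264862/0.26186 = 1.0114641 = (growth of EUR) / (growth of PLN).
The EUR side grows by e^(0.0981×4/12) = 1.0332405.
Hence g_PLN = 1.0215296.
r = ln(1.0215296)/(4/12) = 0.063903 → 6.39%.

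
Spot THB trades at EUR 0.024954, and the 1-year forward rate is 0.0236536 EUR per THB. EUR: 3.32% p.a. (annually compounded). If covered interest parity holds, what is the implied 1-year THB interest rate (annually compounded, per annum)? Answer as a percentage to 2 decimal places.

9.00%

T = 1 year.
F/S = 0.0236536/0.024954 = 0.9478881 = (growth of EUR) / (growth of THB).
EUR growth factor: (1 + 0.0332)^1 = 1.033200.
Hence g_THB = 1.0900021.
r = 1.0900021^(1/1) − 1 = 0.090002 → 9.00%.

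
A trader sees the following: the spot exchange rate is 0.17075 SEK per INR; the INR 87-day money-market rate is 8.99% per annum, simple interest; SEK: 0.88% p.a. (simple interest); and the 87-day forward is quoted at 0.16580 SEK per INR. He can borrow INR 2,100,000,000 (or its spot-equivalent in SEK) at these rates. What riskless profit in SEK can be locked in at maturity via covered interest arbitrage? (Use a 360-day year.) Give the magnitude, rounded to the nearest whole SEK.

T = 87/360 years.
Invest the INR and cover forward: 2,100,000,000 × 1.02172583333 × 0.16580 = SEK 355,744,500.65.
Convert at spot and invest in SEK: 2,100,000,000 × 0.17075 × 1.00212666667 = SEK 359,337,569.50.
The quoted forward undervalues INR, so borrow INR, convert to SEK at spot, deposit the SEK at 0.88%, and buy INR forward at 0.16580 to cover the loan.
Arbitrage profit = |355,744,500.65 − 359,337,569.50| = SEK 3,593,069.

SEK 3,593,069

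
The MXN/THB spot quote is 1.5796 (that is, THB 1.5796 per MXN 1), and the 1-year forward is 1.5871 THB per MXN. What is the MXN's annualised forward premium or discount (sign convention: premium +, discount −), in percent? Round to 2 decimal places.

T = 1 year.
(F − S)/S = (1.5871 − 1.5796)/1.5796 = 0.0047480.
Annualise by dividing by T: 0.0047480 / 1 = 0.004748 → 0.47%.

+0.47%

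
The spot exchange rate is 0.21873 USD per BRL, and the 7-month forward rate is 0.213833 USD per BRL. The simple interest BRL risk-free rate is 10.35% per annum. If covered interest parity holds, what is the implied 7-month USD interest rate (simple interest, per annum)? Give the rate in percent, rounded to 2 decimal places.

T = 7/12 years.
F/S = 0.213833/0.21873 = 0.9776117 = (growth of USD) / (growth of BRL).
BRL growth factor: 1 + 0.1035×7/12 = 1.060375.
That pins the USD growth at 1.036635.
r = (1.036635 − 1)/(7/12) = 0.062803 → 6.28%.

6.28%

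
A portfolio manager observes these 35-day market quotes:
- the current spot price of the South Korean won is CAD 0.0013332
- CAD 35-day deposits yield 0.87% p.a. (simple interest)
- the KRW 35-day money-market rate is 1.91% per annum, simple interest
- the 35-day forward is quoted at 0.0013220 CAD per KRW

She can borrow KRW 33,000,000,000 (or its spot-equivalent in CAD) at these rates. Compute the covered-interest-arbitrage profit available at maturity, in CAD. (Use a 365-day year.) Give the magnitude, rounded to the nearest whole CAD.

T = 35/365 years.
Keep in KRW, deliver into the forward: 33,000,000,000·1.0018315068·0.0013220 = CAD 43,705,901.32.
Swap to CAD now, deposit: 33,000,000,000·0.0013332·1.0008342466 = CAD 44,032,303.18.
The quoted forward undervalues KRW, so borrow KRW, convert to CAD at spot, deposit the CAD at 0.87%, and buy KRW forward at 0.0013220 to cover the loan.
The gap between the two covered legs is CAD 326,402.

CAD 326,402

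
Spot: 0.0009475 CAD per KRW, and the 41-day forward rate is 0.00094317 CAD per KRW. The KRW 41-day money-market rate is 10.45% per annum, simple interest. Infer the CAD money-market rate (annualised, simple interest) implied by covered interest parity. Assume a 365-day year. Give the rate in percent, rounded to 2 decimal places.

T = 41/365 years.
By CIP, F/S equals the CAD-to-KRW growth ratio: 0.00094317/0.0009475 = 0.9954301.
KRW growth factor: 1 + 0.1045×41/365 = 1.0117384.
So the CAD growth factor = 1.0071149.
r = (1.0071149 − 1)/(41/365) = 0.063340 → 6.33%.

6.33%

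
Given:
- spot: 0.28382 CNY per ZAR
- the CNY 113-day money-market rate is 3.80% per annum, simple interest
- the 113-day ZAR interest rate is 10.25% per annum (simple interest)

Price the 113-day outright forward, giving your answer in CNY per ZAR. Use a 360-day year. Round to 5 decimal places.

0.27825

T = 113/360 years.
CNY growth factor: 1 + 0.0380×113/360 = 1.0119278.
Growth of 1 ZAR over T: 1 + 0.1025×113/360 = 1.0321736.
So F = 0.28382 × 1.0119278 / 1.0321736 = 0.2782529 (CNY/ZAR).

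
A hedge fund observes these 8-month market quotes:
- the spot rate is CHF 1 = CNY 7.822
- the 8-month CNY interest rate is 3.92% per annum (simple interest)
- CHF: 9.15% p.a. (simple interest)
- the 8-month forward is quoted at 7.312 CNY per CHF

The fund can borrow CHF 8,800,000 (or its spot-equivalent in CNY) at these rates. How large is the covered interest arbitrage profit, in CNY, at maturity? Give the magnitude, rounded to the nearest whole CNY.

CNY 2,361,770

T = 8/12 years.
Route A — deposit CHF, sell forward: 8,800,000 × 1.061000 × 7.312 = CNY 68,270,681.60.
Route B — convert at spot, deposit CNY: 8,800,000 × 7.822 × 1.0261333333 = CNY 70,632,451.41.
The quoted forward undervalues CHF, so borrow CHF, convert to CNY at spot, deposit the CNY at 3.92%, and buy CHF forward at 7.312 to cover the loan.
Arbitrage profit = |68,270,681.60 − 70,632,451.41| = CNY 2,361,770.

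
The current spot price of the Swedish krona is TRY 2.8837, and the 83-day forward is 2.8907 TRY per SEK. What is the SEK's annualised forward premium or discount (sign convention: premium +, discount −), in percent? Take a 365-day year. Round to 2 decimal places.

+1.07%

T = 83/365 years.
SEK trades forward at +0.24274% vs spot over the period.
Per annum: 0.0024274 / (83/365) = 0.010675 = 1.07%.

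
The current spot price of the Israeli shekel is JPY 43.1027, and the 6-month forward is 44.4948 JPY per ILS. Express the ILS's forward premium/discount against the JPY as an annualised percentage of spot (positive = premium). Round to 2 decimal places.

T = 6/12 years.
(F − S)/S = (44.4948 − 43.1027)/43.1027 = 0.0322973.
×(1/T) gives 6.46% p.a.

+6.46%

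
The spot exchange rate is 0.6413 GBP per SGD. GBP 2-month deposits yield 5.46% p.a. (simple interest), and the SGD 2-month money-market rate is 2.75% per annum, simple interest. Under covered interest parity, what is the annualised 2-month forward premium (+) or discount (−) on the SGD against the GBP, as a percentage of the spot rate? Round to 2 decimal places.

+2.70%

T = 2/12 years.
F = S · g_GBP/g_SGD = 0.6413 × 1.009100/1.0045833 = 0.6441833.
(F − S)/S ÷ T = (0.6441833 − 0.6413)/0.6413/(2/12) = 0.026976 → 2.70%.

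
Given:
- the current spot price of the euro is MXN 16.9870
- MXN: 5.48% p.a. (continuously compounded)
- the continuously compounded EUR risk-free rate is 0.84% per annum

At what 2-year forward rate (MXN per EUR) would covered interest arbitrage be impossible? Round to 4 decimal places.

18.6389

T = 2 years.
MXN growth factor: e^(0.0548×2) = 1.11583165.
EUR accumulates by e^(0.0084×2) = 1.01694191.
Forward (MXN per EUR) = 16.987 × 1.11583165 / 1.01694191 = 18.638854.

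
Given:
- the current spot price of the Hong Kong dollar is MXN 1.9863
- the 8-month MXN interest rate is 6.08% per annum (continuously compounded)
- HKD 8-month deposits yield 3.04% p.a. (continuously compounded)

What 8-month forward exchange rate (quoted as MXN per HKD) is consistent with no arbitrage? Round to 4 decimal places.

T = 8/12 years.
MXN accumulates by e^(0.0608×8/12) = 1.041366.
HKD accumulates by e^(0.0304×8/12) = 1.0204734.
Forward (MXN per HKD) = 1.9863 × 1.041366 / 1.0204734 = 2.026966.

2.0270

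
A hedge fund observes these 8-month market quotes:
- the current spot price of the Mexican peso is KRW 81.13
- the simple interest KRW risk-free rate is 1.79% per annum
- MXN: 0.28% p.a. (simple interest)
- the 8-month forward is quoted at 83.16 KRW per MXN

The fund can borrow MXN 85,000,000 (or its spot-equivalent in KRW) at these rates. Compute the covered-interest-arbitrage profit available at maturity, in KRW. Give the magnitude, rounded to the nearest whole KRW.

T = 8/12 years.
Keep in MXN, deliver into the forward: 85,000,000·1.001866666667·83.16 = KRW 7,081,794,720.00.
Swap to KRW now, deposit: 85,000,000·81.13·1.011933333333 = KRW 6,978,342,863.33.
The quoted forward overvalues MXN, so borrow KRW, buy MXN at spot, deposit the MXN at 0.28%, and sell the proceeds forward at 83.16.
The gap between the two covered legs is KRW 103,451,857.

KRW 103,451,857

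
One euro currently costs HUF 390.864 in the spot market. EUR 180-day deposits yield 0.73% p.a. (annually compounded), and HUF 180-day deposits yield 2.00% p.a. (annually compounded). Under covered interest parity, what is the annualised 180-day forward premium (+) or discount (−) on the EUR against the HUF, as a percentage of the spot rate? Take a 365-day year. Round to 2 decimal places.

T = 180/365 years.
F = S · g_HUF/g_EUR = 390.864 × 1.0098135/1.0035934 = 393.286508.
Annualised premium = (F − S)/S × (1/T) = (393.286508 − 390.864)/390.864 ÷ (180/365) = 1.26%.

+1.26%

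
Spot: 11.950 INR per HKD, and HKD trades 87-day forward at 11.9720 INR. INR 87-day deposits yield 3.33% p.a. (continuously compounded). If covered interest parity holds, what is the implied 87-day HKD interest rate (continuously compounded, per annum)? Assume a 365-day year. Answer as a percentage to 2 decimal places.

2.56%

T = 87/365 years.
CIP gives F = S · g_INR/g_HKD, so g_INR/g_HKD = 11.972/11.95 = 1.0018410.
INR growth factor: e^(0.0333×87/365) = 1.0079688.
So the HKD growth factor = 1.0061165.
Take logs: ln 1.0061165 / (87/365) = 0.025583, so 2.56%.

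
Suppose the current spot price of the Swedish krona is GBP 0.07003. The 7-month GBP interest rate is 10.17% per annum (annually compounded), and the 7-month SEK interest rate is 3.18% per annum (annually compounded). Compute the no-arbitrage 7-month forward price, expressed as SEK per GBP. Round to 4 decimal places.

13.7439

T = 7/12 years.
GBP growth factor: (1 + 0.1017)^(7/12) = 1.05812495.
SEK accumulates by (1 + 0.0318)^(7/12) = 1.01842892.
Forward (GBP per SEK) = 0.07003 × 1.05812495 / 1.01842892 = 0.072759609.
Quoted the other way: 1/0.072759609 = 13.7439 SEK per GBP.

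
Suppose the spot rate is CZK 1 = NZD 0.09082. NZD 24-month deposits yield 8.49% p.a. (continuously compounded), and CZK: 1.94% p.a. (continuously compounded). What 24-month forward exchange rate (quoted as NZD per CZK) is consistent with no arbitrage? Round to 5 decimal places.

0.10353

T = 2 years.
NZD accumulates by e^(0.0849×2) = 1.1850678.
Growth of 1 CZK over T: e^(0.0194×2) = 1.0395626.
CIP: F = S · (grow NZD)/(grow CZK) = 0.09082 × 1.1850678/1.0395626 = 0.1035319 NZD per CZK.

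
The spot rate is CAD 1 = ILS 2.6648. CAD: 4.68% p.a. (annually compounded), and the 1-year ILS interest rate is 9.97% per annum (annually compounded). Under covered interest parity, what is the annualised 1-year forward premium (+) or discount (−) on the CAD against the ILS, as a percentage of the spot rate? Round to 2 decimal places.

T = 1 year.
CIP forward (ILS per CAD) = 2.6648 × 1.099700/1.046800 = 2.7994656.
(F − S)/S ÷ T = (2.7994656 − 2.6648)/2.6648/1 = 0.050535 → 5.05%.

+5.05%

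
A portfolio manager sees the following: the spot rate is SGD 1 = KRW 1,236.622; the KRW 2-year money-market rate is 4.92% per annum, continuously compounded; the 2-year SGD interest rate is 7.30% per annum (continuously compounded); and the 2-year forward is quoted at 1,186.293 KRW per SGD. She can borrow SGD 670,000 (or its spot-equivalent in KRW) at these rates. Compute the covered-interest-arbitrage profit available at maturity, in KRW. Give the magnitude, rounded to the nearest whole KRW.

KRW 5,547,603

T = 2 years.
Invest the SGD and cover forward: 670,000 × 1.15719618805 × 1186.293 = KRW 919,758,404.13.
Convert at spot and invest in KRW: 670,000 × 1236.622 × 1.10340405847 = KRW 914,210,801.51.
The quoted forward overvalues SGD, so borrow KRW, buy SGD at spot, deposit the SGD at 7.30%, and sell the proceeds forward at 1,186.293.
Profit = 919,758,404.13 − 914,210,801.51 = KRW 5,547,603.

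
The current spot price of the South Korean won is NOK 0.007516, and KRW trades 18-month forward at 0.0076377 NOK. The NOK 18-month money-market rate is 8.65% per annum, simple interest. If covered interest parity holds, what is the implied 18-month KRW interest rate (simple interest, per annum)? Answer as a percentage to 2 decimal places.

7.45%

T = 18/12 years.
F/S = 0.0076377/0.007516 = 1.0161921 = (growth of NOK) / (growth of KRW).
NOK growth factor: 1 + 0.0865×18/12 = 1.129750.
Hence g_KRW = 1.1117485.
(1.1117485 − 1)/T = 0.074499, i.e. 7.45%.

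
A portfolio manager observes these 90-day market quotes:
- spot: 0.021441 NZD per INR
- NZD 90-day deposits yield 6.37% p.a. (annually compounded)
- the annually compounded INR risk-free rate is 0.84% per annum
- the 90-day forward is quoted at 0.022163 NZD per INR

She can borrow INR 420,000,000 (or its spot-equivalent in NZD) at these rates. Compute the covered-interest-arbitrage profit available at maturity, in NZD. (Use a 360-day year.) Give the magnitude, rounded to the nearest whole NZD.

NZD 182,622

T = 90/360 years.
Keep in INR, deliver into the forward: 420,000,000·1.002093417·0.022163 = NZD 9,327,946.49.
Swap to NZD now, deposit: 420,000,000·0.021441·1.015558136 = NZD 9,145,324.44.
The quoted forward overvalues INR, so borrow NZD, buy INR at spot, deposit the INR at 0.84%, and sell the proceeds forward at 0.022163.
Arbitrage profit = |9,327,946.49 − 9,145,324.44| = NZD 182,622.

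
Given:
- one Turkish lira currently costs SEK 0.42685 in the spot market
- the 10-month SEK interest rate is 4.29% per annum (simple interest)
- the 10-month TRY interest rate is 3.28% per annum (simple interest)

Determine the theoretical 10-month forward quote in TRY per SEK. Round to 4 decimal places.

2.3237

T = 10/12 years.
SEK growth factor: 1 + 0.0429×10/12 = 1.035750.
TRY growth factor: 1 + 0.0328×10/12 = 1.0273333.
So F = 0.42685 × 1.035750 / 1.0273333 = 0.4303471 (SEK/TRY).
Invert for TRY per SEK: 1 / 0.4303471 = 2.3237.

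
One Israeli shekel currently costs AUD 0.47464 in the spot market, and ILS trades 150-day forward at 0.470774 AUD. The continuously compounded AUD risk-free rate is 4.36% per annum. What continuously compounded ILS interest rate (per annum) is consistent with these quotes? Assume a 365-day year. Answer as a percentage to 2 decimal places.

6.35%

T = 150/365 years.
By CIP, F/S equals the AUD-to-ILS growth ratio: 0.470774/0.47464 = 0.9918549.
The AUD side grows by e^(0.0436×150/365) = 1.0180793.
That pins the ILS growth at 1.0264398.
r = ln(1.0264398)/(150/365) = 0.063501 → 6.35%.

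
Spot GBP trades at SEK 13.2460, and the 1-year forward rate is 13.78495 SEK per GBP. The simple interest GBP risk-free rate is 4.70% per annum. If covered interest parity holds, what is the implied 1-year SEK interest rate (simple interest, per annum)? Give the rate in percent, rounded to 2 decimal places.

T = 1 year.
By CIP, F/S equals the SEK-to-GBP growth ratio: 13.78495/13.246 = 1.0406878.
GBP growth factor: 1 + 0.0470×1 = 1.047000.
Hence g_SEK = 1.0896001.
(1.0896001 − 1)/T = 0.089600, i.e. 8.96%.

8.96%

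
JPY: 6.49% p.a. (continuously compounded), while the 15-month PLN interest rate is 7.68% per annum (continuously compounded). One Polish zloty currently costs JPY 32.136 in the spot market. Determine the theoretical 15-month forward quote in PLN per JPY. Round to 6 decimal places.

T = 15/12 years.
JPY growth factor: e^(0.0649×15/12) = 1.0845065.
Growth of 1 PLN over T: e^(0.0768×15/12) = 1.1007591.
CIP: F = S · (grow JPY)/(grow PLN) = 32.136 × 1.0845065/1.1007591 = 31.66152 JPY per PLN.
Invert for PLN per JPY: 1 / 31.66152 = 0.031584.

0.031584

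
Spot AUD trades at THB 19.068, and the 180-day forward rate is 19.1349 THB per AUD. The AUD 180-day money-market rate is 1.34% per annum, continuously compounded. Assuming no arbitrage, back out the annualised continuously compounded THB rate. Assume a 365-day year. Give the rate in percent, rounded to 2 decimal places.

T = 180/365 years.
CIP gives F = S · g_THB/g_AUD, so g_THB/g_AUD = 19.1349/19.068 = 1.0035085.
The AUD side grows by e^(0.0134×180/365) = 1.0066301.
Hence g_THB = 1.0101619.
r = ln(1.0101619)/(180/365) = 0.020502 → 2.05%.

2.05%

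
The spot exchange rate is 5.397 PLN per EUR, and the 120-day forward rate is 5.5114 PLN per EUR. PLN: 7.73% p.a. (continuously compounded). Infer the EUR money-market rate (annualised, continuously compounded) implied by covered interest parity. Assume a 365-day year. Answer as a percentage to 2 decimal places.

1.35%

T = 120/365 years.
CIP gives F = S · g_PLN/g_EUR, so g_PLN/g_EUR = 5.5114/5.397 = 1.0211970.
PLN growth factor: e^(0.0773×120/365) = 1.0257394.
So the EUR growth factor = 1.0044481.
r = ln(1.0044481)/(120/365) = 0.013500 → 1.35%.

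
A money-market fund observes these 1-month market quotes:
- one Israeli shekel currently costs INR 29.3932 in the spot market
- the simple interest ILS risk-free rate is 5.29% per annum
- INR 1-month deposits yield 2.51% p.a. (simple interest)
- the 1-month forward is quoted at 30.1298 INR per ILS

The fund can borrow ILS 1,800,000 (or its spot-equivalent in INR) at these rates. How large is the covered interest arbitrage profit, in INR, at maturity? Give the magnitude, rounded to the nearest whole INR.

T = 1/12 years.
Invest the ILS and cover forward: 1,800,000 × 1.0044083333 × 30.1298 = INR 54,472,719.96.
Convert at spot and invest in INR: 1,800,000 × 29.3932 × 1.0020916667 = INR 53,018,425.40.
The quoted forward overvalues ILS, so borrow INR, buy ILS at spot, deposit the ILS at 5.29%, and sell the proceeds forward at 30.1298.
The gap between the two covered legs is INR 1,454,295.

INR 1,454,295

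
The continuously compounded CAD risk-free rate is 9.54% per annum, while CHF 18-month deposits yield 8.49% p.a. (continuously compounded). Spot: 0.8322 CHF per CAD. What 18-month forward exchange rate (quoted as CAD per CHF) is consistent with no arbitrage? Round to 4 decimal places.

1.2207

T = 18/12 years.
CHF growth factor: e^(0.0849×18/12) = 1.1358145.
Growth of 1 CAD over T: e^(0.0954×18/12) = 1.1538452.
So F = 0.8322 × 1.1358145 / 1.1538452 = 0.8191955 (CHF/CAD).
Quoted the other way: 1/0.8191955 = 1.2207 CAD per CHF.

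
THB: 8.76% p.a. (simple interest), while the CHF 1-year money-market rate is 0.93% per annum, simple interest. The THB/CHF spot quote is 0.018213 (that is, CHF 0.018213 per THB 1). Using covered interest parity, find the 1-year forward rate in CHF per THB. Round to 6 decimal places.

0.016902

T = 1 year.
Growth of 1 CHF over T: 1 + 0.0093×1 = 1.009300.
Growth of 1 THB over T: 1 + 0.0876×1 = 1.087600.
CIP: F = S · (grow CHF)/(grow THB) = 0.018213 × 1.009300/1.087600 = 0.01690178 CHF per THB.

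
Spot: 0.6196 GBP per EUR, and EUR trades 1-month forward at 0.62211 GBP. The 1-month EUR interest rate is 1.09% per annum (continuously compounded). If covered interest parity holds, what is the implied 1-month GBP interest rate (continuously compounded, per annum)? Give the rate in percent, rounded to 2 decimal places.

T = 1/12 years.
F/S = 0.62211/0.6196 = 1.0040510 = (growth of GBP) / (growth of EUR).
EUR growth factor: e^(0.0109×1/12) = 1.0009087.
Hence g_GBP = 1.0049634.
Take logs: ln 1.0049634 / (1/12) = 0.059413, so 5.94%.

5.94%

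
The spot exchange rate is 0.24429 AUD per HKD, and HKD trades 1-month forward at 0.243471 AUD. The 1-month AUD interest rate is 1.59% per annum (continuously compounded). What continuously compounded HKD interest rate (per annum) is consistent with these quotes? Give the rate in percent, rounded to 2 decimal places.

T = 1/12 years.
By CIP, F/S equals the AUD-to-HKD growth ratio: 0.243471/0.24429 = 0.9966474.
AUD growth factor: e^(0.0159×1/12) = 1.0013259.
So the HKD growth factor = 1.0046942.
Take logs: ln 1.0046942 / (1/12) = 0.056199, so 5.62%.

5.62%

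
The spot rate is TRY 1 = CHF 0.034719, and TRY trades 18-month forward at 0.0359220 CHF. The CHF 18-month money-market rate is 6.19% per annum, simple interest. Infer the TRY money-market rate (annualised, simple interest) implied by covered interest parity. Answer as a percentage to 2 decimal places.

T = 18/12 years.
CIP gives F = S · g_CHF/g_TRY, so g_CHF/g_TRY = 0.035922/0.034719 = 1.0346496.
The CHF side grows by 1 + 0.0619×18/12 = 1.092850.
Hence g_TRY = 1.0562513.
(1.0562513 − 1)/T = 0.037501, i.e. 3.75%.

3.75%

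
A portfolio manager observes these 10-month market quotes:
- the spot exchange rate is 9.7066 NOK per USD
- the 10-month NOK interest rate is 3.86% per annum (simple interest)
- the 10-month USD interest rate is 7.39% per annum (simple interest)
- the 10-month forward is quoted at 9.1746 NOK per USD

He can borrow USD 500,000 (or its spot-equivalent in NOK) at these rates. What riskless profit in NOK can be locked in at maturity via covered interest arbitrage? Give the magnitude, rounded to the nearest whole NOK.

T = 10/12 years.
Keep in USD, deliver into the forward: 500,000·1.061583333·9.1746 = NOK 4,869,801.22.
Swap to NOK now, deposit: 500,000·9.7066·1.032166667 = NOK 5,009,414.48.
The quoted forward undervalues USD, so borrow USD, convert to NOK at spot, deposit the NOK at 3.86%, and buy USD forward at 9.1746 to cover the loan.
The gap between the two covered legs is NOK 139,613.

NOK 139,613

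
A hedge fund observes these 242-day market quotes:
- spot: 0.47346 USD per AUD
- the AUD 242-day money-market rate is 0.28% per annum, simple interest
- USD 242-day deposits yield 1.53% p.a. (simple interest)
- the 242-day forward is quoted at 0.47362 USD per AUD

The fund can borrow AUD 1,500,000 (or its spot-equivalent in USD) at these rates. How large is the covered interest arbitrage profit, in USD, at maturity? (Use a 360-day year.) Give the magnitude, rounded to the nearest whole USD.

USD 5,727

T = 242/360 years.
Keep in AUD, deliver into the forward: 1,500,000·1.00188222·0.47362 = USD 711,767.19.
Swap to USD now, deposit: 1,500,000·0.47346·1.010285 = USD 717,494.30.
The quoted forward undervalues AUD, so borrow AUD, convert to USD at spot, deposit the USD at 1.53%, and buy AUD forward at 0.47362 to cover the loan.
The gap between the two covered legs is USD 5,727.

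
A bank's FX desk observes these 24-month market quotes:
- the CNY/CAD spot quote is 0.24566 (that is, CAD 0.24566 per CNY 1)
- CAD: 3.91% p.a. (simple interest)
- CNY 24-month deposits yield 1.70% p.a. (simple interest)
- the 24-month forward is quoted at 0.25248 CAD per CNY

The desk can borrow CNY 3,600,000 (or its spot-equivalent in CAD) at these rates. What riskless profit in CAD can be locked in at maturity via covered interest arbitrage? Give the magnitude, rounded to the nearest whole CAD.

CAD 13,703

T = 2 years.
Invest the CNY and cover forward: 3,600,000 × 1.034000 × 0.25248 = CAD 939,831.55.
Convert at spot and invest in CAD: 3,600,000 × 0.24566 × 1.078200 = CAD 953,534.20.
The quoted forward undervalues CNY, so borrow CNY, convert to CAD at spot, deposit the CAD at 3.91%, and buy CNY forward at 0.25248 to cover the loan.
The gap between the two covered legs is CAD 13,703.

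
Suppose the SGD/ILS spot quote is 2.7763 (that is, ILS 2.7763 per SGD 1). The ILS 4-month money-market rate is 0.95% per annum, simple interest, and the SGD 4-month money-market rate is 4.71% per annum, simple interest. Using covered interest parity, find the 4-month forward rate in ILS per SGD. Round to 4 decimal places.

T = 4/12 years.
Growth of 1 ILS over T: 1 + 0.0095×4/12 = 1.0031667.
SGD growth factor: 1 + 0.0471×4/12 = 1.015700.
CIP: F = S · (grow ILS)/(grow SGD) = 2.7763 × 1.0031667/1.015700 = 2.742042 ILS per SGD.

2.7420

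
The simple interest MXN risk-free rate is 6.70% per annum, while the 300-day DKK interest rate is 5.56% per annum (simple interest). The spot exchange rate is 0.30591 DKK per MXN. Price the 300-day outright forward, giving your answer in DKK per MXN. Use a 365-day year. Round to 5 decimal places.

T = 300/365 years.
DKK growth factor: 1 + 0.0556×300/365 = 1.0456986.
MXN accumulates by 1 + 0.0670×300/365 = 1.0550685.
So F = 0.30591 × 1.0456986 / 1.0550685 = 0.3031933 (DKK/MXN).

0.30319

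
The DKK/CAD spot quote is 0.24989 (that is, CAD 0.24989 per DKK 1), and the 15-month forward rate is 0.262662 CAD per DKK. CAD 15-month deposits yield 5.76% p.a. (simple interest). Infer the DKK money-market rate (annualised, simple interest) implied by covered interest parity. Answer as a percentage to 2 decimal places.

1.59%

T = 15/12 years.
By CIP, F/S equals the CAD-to-DKK growth ratio: 0.262662/0.24989 = 1.0511105.
CAD growth factor: 1 + 0.0576×15/12 = 1.072000.
That pins the DKK growth at 1.0198737.
r = (1.0198737 − 1)/(15/12) = 0.015899 → 1.59%.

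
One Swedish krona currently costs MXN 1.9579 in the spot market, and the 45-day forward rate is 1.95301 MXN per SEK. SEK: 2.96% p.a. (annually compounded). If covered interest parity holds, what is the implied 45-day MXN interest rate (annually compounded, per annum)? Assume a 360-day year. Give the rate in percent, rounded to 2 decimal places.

0.92%

T = 45/360 years.
CIP gives F = S · g_MXN/g_SEK, so g_MXN/g_SEK = 1.95301/1.9579 = 0.9975024.
SEK growth factor: (1 + 0.0296)^(45/360) = 1.003653.
That pins the MXN growth at 1.0011463.
Annualise: 1.0011463^(360/45) − 1 = 0.009207 = 0.92%.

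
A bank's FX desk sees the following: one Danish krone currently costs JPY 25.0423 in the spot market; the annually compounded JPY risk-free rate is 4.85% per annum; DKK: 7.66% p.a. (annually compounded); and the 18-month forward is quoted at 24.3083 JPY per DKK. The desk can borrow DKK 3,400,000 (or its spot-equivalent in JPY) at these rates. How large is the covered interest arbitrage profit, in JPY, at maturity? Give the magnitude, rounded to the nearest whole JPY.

JPY 911,555

T = 18/12 years.
Route A — deposit DKK, sell forward: 3,400,000 × 1.1170730214 × 24.3083 = JPY 92,324,096.83.
Route B — convert at spot, deposit JPY: 3,400,000 × 25.0423 × 1.0736250901 = JPY 91,412,541.42.
The quoted forward overvalues DKK, so borrow JPY, buy DKK at spot, deposit the DKK at 7.66%, and sell the proceeds forward at 24.3083.
The gap between the two covered legs is JPY 911,555.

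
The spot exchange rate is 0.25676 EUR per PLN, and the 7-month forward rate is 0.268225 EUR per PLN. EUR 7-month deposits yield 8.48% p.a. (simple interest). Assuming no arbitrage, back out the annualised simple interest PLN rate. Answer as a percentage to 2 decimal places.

T = 7/12 years.
CIP gives F = S · g_EUR/g_PLN, so g_EUR/g_PLN = 0.268225/0.25676 = 1.0446526.
The EUR side grows by 1 + 0.0848×7/12 = 1.0494667.
Hence g_PLN = 1.0046083.
r = (1.0046083 − 1)/(7/12) = 0.007900 → 0.79%.

0.79%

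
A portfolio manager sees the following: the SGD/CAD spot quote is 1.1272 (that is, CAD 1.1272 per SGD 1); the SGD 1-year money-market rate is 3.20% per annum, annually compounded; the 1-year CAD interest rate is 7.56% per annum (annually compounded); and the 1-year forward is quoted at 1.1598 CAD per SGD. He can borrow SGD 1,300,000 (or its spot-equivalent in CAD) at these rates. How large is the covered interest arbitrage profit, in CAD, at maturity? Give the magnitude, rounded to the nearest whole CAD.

T = 1 year.
Invest the SGD and cover forward: 1,300,000 × 1.032000 × 1.1598 = CAD 1,555,987.68.
Convert at spot and invest in CAD: 1,300,000 × 1.1272 × 1.075600 = CAD 1,576,141.22.
The quoted forward undervalues SGD, so borrow SGD, convert to CAD at spot, deposit the CAD at 7.56%, and buy SGD forward at 1.1598 to cover the loan.
Arbitrage profit = |1,555,987.68 − 1,576,141.22| = CAD 20,154.

CAD 20,154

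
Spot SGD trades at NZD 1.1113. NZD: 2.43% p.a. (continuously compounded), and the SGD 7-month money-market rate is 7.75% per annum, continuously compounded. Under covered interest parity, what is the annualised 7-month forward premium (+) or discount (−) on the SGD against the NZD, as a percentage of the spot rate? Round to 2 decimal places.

-5.24%

T = 7/12 years.
No-arbitrage forward: 1.1113 × 1.0142759 / 1.0462458 = 1.0773423 NZD/SGD.
Annualised premium = (F − S)/S × (1/T) = (1.0773423 − 1.1113)/1.1113 ÷ (7/12) = -5.24%.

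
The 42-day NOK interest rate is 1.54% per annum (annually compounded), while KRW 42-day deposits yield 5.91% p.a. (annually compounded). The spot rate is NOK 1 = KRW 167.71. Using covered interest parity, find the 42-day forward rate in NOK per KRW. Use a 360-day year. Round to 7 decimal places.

0.0059334

T = 42/360 years.
Growth of 1 KRW over T: (1 + 0.0591)^(42/360) = 1.0067214.
Growth of 1 NOK over T: (1 + 0.0154)^(42/360) = 1.0017846.
CIP: F = S · (grow KRW)/(grow NOK) = 167.71 × 1.0067214/1.0017846 = 168.5365 KRW per NOK.
Invert for NOK per KRW: 1 / 168.5365 = 0.0059334.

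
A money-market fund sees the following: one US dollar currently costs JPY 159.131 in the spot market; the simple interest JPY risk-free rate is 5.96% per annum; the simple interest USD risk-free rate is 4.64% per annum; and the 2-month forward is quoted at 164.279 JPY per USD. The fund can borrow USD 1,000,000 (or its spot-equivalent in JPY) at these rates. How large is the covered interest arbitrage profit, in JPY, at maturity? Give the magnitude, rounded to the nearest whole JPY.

T = 2/12 years.
Route A — deposit USD, sell forward: 1,000,000 × 1.00773333333 × 164.279 = JPY 165,549,424.27.
Route B — convert at spot, deposit JPY: 1,000,000 × 159.131 × 1.00993333333 = JPY 160,711,701.27.
The quoted forward overvalues USD, so borrow JPY, buy USD at spot, deposit the USD at 4.64%, and sell the proceeds forward at 164.279.
Arbitrage profit = |165,549,424.27 − 160,711,701.27| = JPY 4,837,723.

JPY 4,837,723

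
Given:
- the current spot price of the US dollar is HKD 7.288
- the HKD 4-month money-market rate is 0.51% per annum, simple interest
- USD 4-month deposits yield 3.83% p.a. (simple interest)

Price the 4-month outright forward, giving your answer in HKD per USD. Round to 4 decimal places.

T = 4/12 years.
Growth of 1 HKD over T: 1 + 0.0051×4/12 = 1.001700.
USD accumulates by 1 + 0.0383×4/12 = 1.0127667.
Forward (HKD per USD) = 7.288 × 1.001700 / 1.0127667 = 7.208363.

7.2084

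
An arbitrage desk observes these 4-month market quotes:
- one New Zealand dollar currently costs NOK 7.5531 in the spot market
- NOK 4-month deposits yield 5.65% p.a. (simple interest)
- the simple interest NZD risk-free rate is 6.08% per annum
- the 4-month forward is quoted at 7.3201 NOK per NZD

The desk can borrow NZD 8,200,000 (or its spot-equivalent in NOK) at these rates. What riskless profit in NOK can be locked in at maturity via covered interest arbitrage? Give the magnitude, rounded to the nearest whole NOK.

T = 4/12 years.
Keep in NZD, deliver into the forward: 8,200,000·1.0202666667·7.3201 = NOK 61,241,323.02.
Swap to NOK now, deposit: 8,200,000·7.5531·1.0188333333 = NOK 63,101,870.41.
The quoted forward undervalues NZD, so borrow NZD, convert to NOK at spot, deposit the NOK at 5.65%, and buy NZD forward at 7.3201 to cover the loan.
The gap between the two covered legs is NOK 1,860,547.

NOK 1,860,547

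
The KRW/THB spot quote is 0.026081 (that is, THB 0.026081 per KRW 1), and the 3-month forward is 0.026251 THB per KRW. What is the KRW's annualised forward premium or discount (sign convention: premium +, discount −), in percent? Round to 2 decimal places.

T = 3/12 years.
Period premium: (0.026251 − 0.026081)/0.026081 = 0.0065182.
Per annum: 0.0065182 / (3/12) = 0.026073 = 2.61%.

+2.61%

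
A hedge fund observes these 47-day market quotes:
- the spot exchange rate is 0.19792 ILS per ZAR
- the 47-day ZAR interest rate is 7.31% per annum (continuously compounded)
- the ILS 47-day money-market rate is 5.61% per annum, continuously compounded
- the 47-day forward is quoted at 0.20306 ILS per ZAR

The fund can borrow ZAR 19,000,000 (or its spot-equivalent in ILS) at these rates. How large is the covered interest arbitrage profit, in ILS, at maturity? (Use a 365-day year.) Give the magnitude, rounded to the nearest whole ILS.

T = 47/365 years.
Keep in ZAR, deliver into the forward: 19,000,000·1.009457317·0.20306 = ILS 3,894,627.65.
Swap to ILS now, deposit: 19,000,000·0.19792·1.00724999 = ILS 3,787,743.44.
The quoted forward overvalues ZAR, so borrow ILS, buy ZAR at spot, deposit the ZAR at 7.31%, and sell the proceeds forward at 0.20306.
The gap between the two covered legs is ILS 106,884.

ILS 106,884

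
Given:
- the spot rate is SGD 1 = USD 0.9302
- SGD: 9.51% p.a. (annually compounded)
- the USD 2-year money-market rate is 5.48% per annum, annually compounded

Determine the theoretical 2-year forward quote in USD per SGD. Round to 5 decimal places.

0.86300

T = 2 years.
USD accumulates by (1 + 0.0548)^2 = 1.112603.
Growth of 1 SGD over T: (1 + 0.0951)^2 = 1.199244.
CIP: F = S · (grow USD)/(grow SGD) = 0.9302 × 1.112603/1.199244 = 0.8629964 USD per SGD.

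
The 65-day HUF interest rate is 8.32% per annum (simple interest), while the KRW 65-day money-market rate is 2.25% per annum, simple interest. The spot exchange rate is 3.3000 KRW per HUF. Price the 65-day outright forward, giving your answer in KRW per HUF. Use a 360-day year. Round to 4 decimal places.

3.2644

T = 65/360 years.
KRW accumulates by 1 + 0.0225×65/360 = 1.0040625.
HUF growth factor: 1 + 0.0832×65/360 = 1.0150222.
So F = 3.3 × 1.0040625 / 1.0150222 = 3.264368 (KRW/HUF).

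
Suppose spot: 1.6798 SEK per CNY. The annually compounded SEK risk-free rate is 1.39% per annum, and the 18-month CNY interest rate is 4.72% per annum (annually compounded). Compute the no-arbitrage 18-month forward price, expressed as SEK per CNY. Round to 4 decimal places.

1.6003

T = 18/12 years.
Growth of 1 SEK over T: (1 + 0.0139)^(18/12) = 1.0209223.
CNY growth factor: (1 + 0.0472)^(18/12) = 1.071629.
So F = 1.6798 × 1.0209223 / 1.071629 = 1.600316 (SEK/CNY).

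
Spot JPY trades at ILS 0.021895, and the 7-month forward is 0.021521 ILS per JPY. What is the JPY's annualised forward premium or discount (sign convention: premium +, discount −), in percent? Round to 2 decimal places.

-2.93%

T = 7/12 years.
Period premium: (0.021521 − 0.021895)/0.021895 = -0.0170815.
Annualise by dividing by T: -0.0170815 / (7/12) = -0.029283 → -2.93%.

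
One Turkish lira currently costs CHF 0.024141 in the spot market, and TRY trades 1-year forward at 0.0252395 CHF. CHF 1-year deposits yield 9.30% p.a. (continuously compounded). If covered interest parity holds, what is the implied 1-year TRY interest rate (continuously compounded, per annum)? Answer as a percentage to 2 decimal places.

4.85%

T = 1 year.
By CIP, F/S equals the CHF-to-TRY growth ratio: 0.0252395/0.024141 = 1.0455035.
CHF growth factor: e^(0.0930×1) = 1.0974617.
That pins the TRY growth at 1.0496968.
r = ln(1.0496968)/1 = 0.048501 → 4.85%.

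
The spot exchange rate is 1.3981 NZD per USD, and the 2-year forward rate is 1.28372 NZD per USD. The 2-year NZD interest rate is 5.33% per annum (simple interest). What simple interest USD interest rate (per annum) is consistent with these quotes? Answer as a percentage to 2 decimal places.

10.26%

T = 2 years.
By CIP, F/S equals the NZD-to-USD growth ratio: 1.28372/1.3981 = 0.9181890.
NZD growth factor: 1 + 0.0533×2 = 1.106600.
That pins the USD growth at 1.2051985.
(1.2051985 − 1)/T = 0.102599, i.e. 10.26%.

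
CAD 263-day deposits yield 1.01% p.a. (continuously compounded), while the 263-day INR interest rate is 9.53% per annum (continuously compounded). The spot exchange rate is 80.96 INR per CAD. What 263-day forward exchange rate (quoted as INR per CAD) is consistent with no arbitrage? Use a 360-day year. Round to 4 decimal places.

86.1594

T = 263/360 years.
INR accumulates by e^(0.0953×263/360) = 1.07210279.
CAD growth factor: e^(0.0101×263/360) = 1.0074059.
So F = 80.96 × 1.07210279 / 1.0074059 = 86.159354 (INR/CAD).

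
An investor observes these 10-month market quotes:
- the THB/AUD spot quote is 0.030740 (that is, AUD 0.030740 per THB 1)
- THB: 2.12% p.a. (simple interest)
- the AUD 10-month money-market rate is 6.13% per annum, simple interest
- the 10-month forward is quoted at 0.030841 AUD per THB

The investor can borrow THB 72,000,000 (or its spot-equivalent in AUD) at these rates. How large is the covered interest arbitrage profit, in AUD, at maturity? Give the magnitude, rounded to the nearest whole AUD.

T = 10/12 years.
Invest the THB and cover forward: 72,000,000 × 1.017666667 × 0.030841 = AUD 2,259,781.75.
Convert at spot and invest in AUD: 72,000,000 × 0.030740 × 1.051083333 = AUD 2,326,341.72.
The quoted forward undervalues THB, so borrow THB, convert to AUD at spot, deposit the AUD at 6.13%, and buy THB forward at 0.030841 to cover the loan.
Arbitrage profit = |2,259,781.75 − 2,326,341.72| = AUD 66,560.

AUD 66,560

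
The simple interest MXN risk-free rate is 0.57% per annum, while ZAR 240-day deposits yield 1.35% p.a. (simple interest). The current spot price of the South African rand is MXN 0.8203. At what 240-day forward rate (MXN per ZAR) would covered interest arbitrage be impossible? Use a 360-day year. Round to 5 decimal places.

T = 240/360 years.
MXN accumulates by 1 + 0.0057×240/360 = 1.003800.
ZAR accumulates by 1 + 0.0135×240/360 = 1.009000.
Forward (MXN per ZAR) = 0.8203 × 1.003800 / 1.009000 = 0.8160725.

0.81607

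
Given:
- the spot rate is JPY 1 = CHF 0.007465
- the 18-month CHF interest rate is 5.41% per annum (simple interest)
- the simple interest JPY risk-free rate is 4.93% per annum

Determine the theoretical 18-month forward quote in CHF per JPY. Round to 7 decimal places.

0.0075150

T = 18/12 years.
CHF growth factor: 1 + 0.0541×18/12 = 1.081150.
JPY accumulates by 1 + 0.0493×18/12 = 1.073950.
So F = 0.007465 × 1.081150 / 1.073950 = 0.007515047 (CHF/JPY).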